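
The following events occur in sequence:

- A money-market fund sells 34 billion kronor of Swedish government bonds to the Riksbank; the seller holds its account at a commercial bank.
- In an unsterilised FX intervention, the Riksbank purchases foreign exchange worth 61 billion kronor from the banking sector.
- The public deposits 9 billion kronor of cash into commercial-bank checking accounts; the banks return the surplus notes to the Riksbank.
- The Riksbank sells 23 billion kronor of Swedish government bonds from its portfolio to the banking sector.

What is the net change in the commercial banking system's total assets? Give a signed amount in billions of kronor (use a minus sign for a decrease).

Riksbank balance sheet:
  Assets:      Securities +11B, Foreign assets +61B
  Liabilities: Bank reserves +81B, Currency in circulation −9B
Commercial banking system:
  Assets:      Reserves at CB +81B, Securities +23B, Foreign assets −61B
  Liabilities: Checkable deposits +43B
Change in total bank assets = +43 billion.

+43 billion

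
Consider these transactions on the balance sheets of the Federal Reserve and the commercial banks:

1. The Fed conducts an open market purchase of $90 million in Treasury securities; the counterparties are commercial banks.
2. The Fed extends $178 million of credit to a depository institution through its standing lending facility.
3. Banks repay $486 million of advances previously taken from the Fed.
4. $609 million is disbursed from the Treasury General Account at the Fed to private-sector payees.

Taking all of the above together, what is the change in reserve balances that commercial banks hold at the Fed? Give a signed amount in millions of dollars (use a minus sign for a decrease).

+$391 million

Fed balance sheet:
  Assets:      Securities +$90M, Loans to banks −$308M
  Liabilities: Bank reserves +$391M, Government deposits −$609M
Commercial banking system:
  Assets:      Reserves at CB +$391M, Securities −$90M
  Liabilities: Checkable deposits +$609M, Borrowings from CB −$308M
So the change in reserve balances that commercial banks hold at the Fed is +$391 million.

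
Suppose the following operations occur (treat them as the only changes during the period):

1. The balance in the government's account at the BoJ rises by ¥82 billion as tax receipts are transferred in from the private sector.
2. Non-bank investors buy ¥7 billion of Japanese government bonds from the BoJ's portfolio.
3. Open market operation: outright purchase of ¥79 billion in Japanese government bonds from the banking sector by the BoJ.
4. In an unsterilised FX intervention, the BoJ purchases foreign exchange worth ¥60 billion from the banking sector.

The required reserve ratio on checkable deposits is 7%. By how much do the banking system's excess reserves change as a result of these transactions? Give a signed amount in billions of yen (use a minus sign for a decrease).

Government account inflow ¥82 billion: reserves −¥82B, deposits −¥82B.
Asset sale (to non-banks) ¥7 billion: reserves −¥7B, deposits −¥7B.
OMO purchase (from banks) ¥79 billion: reserves +¥79B, deposits 0.
FX purchase ¥60 billion: reserves +¥60B, deposits 0.
Totals: Δreserves = +¥50B, Δdeposits = −¥89B.
Δrequired reserves = 7% × −¥89B = −¥6.23B.
Δexcess reserves = Δreserves − Δrequired = +¥50B − (−¥6.23B) = +¥56.23 billion.

+¥56.23 billion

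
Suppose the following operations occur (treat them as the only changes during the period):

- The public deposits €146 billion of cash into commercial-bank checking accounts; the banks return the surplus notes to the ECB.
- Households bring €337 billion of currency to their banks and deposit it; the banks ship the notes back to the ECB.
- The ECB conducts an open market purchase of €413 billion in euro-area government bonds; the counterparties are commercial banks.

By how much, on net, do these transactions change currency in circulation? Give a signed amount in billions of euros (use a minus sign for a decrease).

-€483 billion

ECB balance sheet:
  Assets:      Securities +€413B
  Liabilities: Bank reserves +€896B, Currency in circulation −€483B
Commercial banking system:
  Assets:      Reserves at CB +€896B, Securities −€413B
  Liabilities: Checkable deposits +€483B
So the change in currency in circulation is -€483 billion.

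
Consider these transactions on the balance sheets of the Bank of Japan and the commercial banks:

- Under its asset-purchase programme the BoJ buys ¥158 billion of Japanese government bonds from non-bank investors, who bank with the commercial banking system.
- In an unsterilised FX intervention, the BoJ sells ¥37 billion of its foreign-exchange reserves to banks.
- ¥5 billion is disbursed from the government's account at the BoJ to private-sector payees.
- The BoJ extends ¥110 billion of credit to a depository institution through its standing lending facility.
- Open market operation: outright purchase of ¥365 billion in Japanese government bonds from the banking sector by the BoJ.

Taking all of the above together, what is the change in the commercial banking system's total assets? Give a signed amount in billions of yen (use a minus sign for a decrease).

BoJ balance sheet:
  Assets:      Securities +¥523B, Loans to banks +¥110B, Foreign assets −¥37B
  Liabilities: Bank reserves +¥601B, Government deposits −¥5B
Commercial banking system:
  Assets:      Reserves at CB +¥601B, Securities −¥365B, Foreign assets +¥37B
  Liabilities: Checkable deposits +¥163B, Borrowings from CB +¥110B
Change in total bank assets = +¥273 billion.

+¥273 billion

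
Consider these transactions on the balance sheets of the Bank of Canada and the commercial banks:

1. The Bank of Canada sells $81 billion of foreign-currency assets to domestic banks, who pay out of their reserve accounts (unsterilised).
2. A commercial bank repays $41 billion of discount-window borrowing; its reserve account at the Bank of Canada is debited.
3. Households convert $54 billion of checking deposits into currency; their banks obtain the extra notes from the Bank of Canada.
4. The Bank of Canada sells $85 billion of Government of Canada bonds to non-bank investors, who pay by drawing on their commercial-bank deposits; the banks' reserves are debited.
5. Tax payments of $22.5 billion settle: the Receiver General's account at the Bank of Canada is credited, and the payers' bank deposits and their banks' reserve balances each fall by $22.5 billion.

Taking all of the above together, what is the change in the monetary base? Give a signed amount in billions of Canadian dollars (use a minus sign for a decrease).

-$229.5 billion

FX sale $81 billion: Bank of Canada balance sheet contracts → −$81B.
Discount-window repayment $41 billion: Bank of Canada balance sheet contracts → −$41B.
Currency withdrawal $54 billion: just a shift between currency and reserves — both are base money → 0.
Asset sale (to non-banks) $85 billion: Bank of Canada balance sheet contracts → −$85B.
Government account inflow $22.5 billion: reserves shift to a non-base liability → −$22.5B.
Net: −81 − 41 + 0 − 85 − 22.5 = -$229.5 billion.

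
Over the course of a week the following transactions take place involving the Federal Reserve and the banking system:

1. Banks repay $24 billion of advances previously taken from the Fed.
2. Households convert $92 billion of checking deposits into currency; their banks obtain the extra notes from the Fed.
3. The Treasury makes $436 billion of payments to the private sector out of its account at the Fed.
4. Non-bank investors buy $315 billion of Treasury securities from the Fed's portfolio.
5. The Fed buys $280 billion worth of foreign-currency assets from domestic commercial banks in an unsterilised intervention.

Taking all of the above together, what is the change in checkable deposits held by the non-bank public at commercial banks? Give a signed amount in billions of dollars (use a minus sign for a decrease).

+$29 billion

Fed balance sheet:
  Assets:      Securities −$315B, Loans to banks −$24B, Foreign assets +$280B
  Liabilities: Bank reserves +$285B, Currency in circulation +$92B, Government deposits −$436B
Commercial banking system:
  Assets:      Reserves at CB +$285B, Foreign assets −$280B
  Liabilities: Checkable deposits +$29B, Borrowings from CB −$24B
So the change in checkable deposits held by the non-bank public at commercial banks is +$29 billion.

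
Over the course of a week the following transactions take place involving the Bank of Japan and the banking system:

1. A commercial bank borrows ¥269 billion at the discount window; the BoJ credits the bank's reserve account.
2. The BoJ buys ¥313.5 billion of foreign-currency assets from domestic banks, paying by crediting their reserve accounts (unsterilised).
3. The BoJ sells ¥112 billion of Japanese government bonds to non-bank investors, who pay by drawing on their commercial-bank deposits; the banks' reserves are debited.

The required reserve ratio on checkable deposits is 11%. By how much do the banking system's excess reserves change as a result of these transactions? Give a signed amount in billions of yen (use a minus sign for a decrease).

Discount-window loan ¥269 billion: reserves +¥269B, deposits 0.
FX purchase ¥313.5 billion: reserves +¥313.5B, deposits 0.
Asset sale (to non-banks) ¥112 billion: reserves −¥112B, deposits −¥112B.
Totals: Δreserves = +¥470.5B, Δdeposits = −¥112B.
Δrequired reserves = 11% × −¥112B = −¥12.32B.
Δexcess reserves = Δreserves − Δrequired = +¥470.5B − (−¥12.32B) = +¥482.82 billion.

+¥482.82 billion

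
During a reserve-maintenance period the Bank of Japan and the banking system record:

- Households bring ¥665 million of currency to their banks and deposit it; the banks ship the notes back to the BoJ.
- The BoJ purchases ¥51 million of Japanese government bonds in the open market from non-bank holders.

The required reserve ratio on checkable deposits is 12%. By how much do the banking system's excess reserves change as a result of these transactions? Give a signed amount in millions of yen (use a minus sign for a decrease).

Currency deposit ¥665 million: reserves +¥665M, deposits +¥665M.
Asset purchase (from non-banks) ¥51 million: reserves +¥51M, deposits +¥51M.
Totals: Δreserves = +¥716M, Δdeposits = +¥716M.
Δrequired reserves = 12% × +¥716M = +¥85.92M.
Δexcess reserves = Δreserves − Δrequired = +¥716M − (+¥85.92M) = +¥630.08 million.

+¥630.08 million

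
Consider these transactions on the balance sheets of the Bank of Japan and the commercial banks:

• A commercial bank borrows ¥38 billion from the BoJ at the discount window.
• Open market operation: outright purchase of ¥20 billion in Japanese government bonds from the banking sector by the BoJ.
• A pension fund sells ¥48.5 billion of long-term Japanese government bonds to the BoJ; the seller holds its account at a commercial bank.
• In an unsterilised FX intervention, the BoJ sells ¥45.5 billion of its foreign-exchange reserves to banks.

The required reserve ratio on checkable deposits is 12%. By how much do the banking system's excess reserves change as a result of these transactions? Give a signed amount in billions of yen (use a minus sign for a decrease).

+¥55.18 billion

Discount-window loan ¥38 billion: reserves +¥38B, deposits 0.
OMO purchase (from banks) ¥20 billion: reserves +¥20B, deposits 0.
Asset purchase (from non-banks) ¥48.5 billion: reserves +¥48.5B, deposits +¥48.5B.
FX sale ¥45.5 billion: reserves −¥45.5B, deposits 0.
Totals: Δreserves = +¥61B, Δdeposits = +¥48.5B.
Δrequired reserves = 12% × +¥48.5B = +¥5.82B.
Δexcess reserves = Δreserves − Δrequired = +¥61B − (+¥5.82B) = +¥55.18 billion.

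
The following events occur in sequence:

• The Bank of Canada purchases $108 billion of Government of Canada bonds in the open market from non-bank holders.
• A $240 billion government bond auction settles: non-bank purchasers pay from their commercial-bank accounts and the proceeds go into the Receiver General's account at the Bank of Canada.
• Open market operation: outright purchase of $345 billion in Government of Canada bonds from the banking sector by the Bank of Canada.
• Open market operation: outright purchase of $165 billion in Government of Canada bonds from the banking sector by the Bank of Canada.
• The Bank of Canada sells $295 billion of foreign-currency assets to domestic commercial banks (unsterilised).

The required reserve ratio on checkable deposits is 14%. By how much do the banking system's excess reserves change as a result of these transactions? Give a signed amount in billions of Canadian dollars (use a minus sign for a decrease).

+$101.48 billion

Asset purchase (from non-banks) $108 billion: reserves +$108B, deposits +$108B.
Government account inflow $240 billion: reserves −$240B, deposits −$240B.
OMO purchase (from banks) $345 billion: reserves +$345B, deposits 0.
OMO purchase (from banks) $165 billion: reserves +$165B, deposits 0.
FX sale $295 billion: reserves −$295B, deposits 0.
Totals: Δreserves = +$83B, Δdeposits = −$132B.
Δrequired reserves = 14% × −$132B = −$18.48B.
Δexcess reserves = Δreserves − Δrequired = +$83B − (−$18.48B) = +$101.48 billion.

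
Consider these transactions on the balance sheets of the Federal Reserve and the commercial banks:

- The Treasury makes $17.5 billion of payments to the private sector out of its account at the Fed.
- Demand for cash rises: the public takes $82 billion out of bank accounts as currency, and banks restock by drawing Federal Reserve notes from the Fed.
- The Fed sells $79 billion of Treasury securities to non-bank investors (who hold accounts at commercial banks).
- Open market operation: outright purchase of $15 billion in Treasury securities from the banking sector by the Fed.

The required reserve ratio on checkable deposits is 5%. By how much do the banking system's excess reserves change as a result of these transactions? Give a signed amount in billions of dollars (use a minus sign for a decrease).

Government spending $17.5 billion: reserves +$17.5B, deposits +$17.5B.
Currency withdrawal $82 billion: reserves −$82B, deposits −$82B.
Asset sale (to non-banks) $79 billion: reserves −$79B, deposits −$79B.
OMO purchase (from banks) $15 billion: reserves +$15B, deposits 0.
Totals: Δreserves = −$128.5B, Δdeposits = −$143.5B.
Δrequired reserves = 5% × −$143.5B = −$7.175B.
Δexcess reserves = Δreserves − Δrequired = −$128.5B − (−$7.175B) = -$121.325 billion.

-$121.325 billion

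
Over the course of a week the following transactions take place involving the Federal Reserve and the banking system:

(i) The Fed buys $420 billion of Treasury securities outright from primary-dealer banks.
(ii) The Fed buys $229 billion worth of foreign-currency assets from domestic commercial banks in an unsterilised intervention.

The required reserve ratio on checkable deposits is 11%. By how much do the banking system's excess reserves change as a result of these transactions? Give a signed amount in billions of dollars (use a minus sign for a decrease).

+$649 billion

OMO purchase (from banks) $420 billion: reserves +$420B, deposits 0.
FX purchase $229 billion: reserves +$229B, deposits 0.
Totals: Δreserves = +$649B, Δdeposits = 0.
Δrequired reserves = 11% × 0 = 0.
Δexcess reserves = Δreserves − Δrequired = +$649B − (0) = +$649 billion.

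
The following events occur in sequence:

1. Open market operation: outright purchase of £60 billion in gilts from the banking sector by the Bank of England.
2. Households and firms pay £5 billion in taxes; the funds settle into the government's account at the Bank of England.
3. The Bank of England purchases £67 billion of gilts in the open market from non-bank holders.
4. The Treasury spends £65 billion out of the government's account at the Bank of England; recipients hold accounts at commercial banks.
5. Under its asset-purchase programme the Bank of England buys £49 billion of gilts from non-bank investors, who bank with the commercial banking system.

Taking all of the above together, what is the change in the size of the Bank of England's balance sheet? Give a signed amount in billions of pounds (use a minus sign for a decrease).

OMO purchase (from banks) £60 billion: a Bank of England asset is acquired → +£60B.
Government account inflow £5 billion: only the composition of liabilities changes → 0.
Asset purchase (from non-banks) £67 billion: a Bank of England asset is acquired → +£67B.
Government spending £65 billion: only the composition of liabilities changes → 0.
Asset purchase (from non-banks) £49 billion: a Bank of England asset is acquired → +£49B.
Net: 60 + 0 + 67 + 0 + 49 = +£176 billion.

+£176 billion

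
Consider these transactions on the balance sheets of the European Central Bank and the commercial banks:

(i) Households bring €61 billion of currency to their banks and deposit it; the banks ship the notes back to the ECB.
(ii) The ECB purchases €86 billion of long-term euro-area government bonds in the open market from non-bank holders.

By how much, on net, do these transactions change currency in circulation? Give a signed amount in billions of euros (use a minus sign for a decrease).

-€61 billion

ECB balance sheet:
  Assets:      Securities +€86B
  Liabilities: Bank reserves +€147B, Currency in circulation −€61B
So the change in currency in circulation is -€61 billion.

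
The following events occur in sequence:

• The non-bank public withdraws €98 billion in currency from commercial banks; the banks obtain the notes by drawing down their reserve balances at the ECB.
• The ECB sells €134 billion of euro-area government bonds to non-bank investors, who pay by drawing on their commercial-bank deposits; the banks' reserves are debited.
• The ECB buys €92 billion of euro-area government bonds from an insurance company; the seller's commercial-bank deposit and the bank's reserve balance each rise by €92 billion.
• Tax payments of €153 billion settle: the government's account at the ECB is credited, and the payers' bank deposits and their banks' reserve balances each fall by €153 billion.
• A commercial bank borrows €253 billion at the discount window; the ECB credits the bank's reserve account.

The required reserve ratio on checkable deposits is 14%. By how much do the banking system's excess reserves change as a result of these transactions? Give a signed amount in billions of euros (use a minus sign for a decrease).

+€1.02 billion

Currency withdrawal €98 billion: reserves −€98B, deposits −€98B.
Asset sale (to non-banks) €134 billion: reserves −€134B, deposits −€134B.
Asset purchase (from non-banks) €92 billion: reserves +€92B, deposits +€92B.
Government account inflow €153 billion: reserves −€153B, deposits −€153B.
Discount-window loan €253 billion: reserves +€253B, deposits 0.
Totals: Δreserves = −€40B, Δdeposits = −€293B.
Δrequired reserves = 14% × −€293B = −€41.02B.
Δexcess reserves = Δreserves − Δrequired = −€40B − (−€41.02B) = +€1.02 billion.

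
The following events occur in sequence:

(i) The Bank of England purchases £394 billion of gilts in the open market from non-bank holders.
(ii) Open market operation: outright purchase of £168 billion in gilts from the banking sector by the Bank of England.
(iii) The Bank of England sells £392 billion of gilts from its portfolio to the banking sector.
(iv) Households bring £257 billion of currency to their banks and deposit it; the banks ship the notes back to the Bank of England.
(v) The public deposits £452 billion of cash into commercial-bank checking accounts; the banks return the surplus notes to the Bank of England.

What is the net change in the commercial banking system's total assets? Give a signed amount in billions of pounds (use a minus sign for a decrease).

Asset purchase (from non-banks) £394 billion: bank balance sheets expand → +£394B.
OMO purchase (from banks) £168 billion: just an asset swap on bank balance sheets → 0.
OMO sale (to banks) £392 billion: just an asset swap on bank balance sheets → 0.
Currency deposit £257 billion: bank balance sheets expand → +£257B.
Currency deposit £452 billion: bank balance sheets expand → +£452B.
Net: 394 + 0 + 0 + 257 + 452 = +£1103 billion.

+£1103 billion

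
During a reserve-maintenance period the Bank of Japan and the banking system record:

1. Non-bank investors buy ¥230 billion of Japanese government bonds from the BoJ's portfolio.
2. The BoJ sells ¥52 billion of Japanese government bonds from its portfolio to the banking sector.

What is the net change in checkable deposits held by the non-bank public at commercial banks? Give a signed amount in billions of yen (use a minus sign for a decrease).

Asset sale (to non-banks) ¥230 billion: non-bank counterparties' bank balances fall → −¥230B.
OMO sale (to banks) ¥52 billion: the counterparty is a bank, so public deposits are unchanged → 0.
Net: −230 + 0 = -¥230 billion.

-¥230 billion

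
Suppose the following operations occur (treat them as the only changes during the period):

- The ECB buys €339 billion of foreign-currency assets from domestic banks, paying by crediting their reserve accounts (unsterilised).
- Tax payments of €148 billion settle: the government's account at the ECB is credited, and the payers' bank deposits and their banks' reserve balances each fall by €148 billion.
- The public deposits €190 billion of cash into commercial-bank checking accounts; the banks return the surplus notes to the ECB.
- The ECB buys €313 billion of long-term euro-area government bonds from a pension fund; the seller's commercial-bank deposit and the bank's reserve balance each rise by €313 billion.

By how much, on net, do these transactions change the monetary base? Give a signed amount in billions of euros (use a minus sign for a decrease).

+€504 billion

FX purchase €339 billion: ECB balance sheet expands → +€339B.
Government account inflow €148 billion: reserves shift to a non-base liability → −€148B.
Currency deposit €190 billion: just a shift between currency and reserves — both are base money → 0.
Asset purchase (from non-banks) €313 billion: ECB balance sheet expands → +€313B.
Net: 339 − 148 + 0 + 313 = +€504 billion.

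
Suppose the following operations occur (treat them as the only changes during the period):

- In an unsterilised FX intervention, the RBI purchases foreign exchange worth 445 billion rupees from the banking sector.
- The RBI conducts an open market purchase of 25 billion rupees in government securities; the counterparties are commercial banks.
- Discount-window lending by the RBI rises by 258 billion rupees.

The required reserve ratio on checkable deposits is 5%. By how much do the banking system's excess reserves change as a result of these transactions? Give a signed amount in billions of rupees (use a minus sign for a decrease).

+728 billion

FX purchase 445 billion rupees: reserves +445B, deposits 0.
OMO purchase (from banks) 25 billion rupees: reserves +25B, deposits 0.
Discount-window loan 258 billion rupees: reserves +258B, deposits 0.
Totals: Δreserves = +728B, Δdeposits = 0.
Δrequired reserves = 5% × 0 = 0.
Δexcess reserves = Δreserves − Δrequired = +728B − (0) = +728 billion.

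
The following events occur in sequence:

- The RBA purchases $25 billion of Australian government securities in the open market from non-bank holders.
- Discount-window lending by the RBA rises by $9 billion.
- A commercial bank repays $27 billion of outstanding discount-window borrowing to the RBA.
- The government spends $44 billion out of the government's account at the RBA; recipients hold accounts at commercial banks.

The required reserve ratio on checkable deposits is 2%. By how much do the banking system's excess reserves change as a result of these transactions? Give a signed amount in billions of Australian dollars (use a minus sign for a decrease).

Asset purchase (from non-banks) $25 billion: reserves +$25B, deposits +$25B.
Discount-window loan $9 billion: reserves +$9B, deposits 0.
Discount-window repayment $27 billion: reserves −$27B, deposits 0.
Government spending $44 billion: reserves +$44B, deposits +$44B.
Totals: Δreserves = +$51B, Δdeposits = +$69B.
Δrequired reserves = 2% × +$69B = +$1.38B.
Δexcess reserves = Δreserves − Δrequired = +$51B − (+$1.38B) = +$49.62 billion.

+$49.62 billion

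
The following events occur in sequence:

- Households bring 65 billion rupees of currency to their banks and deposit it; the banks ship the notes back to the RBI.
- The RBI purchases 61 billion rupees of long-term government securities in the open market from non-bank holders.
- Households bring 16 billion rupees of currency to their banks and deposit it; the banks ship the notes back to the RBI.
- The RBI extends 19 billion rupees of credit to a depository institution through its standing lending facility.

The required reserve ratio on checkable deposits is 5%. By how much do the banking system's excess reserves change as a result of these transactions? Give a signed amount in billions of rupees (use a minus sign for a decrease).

+153.9 billion

Currency deposit 65 billion rupees: reserves +65B, deposits +65B.
Asset purchase (from non-banks) 61 billion rupees: reserves +61B, deposits +61B.
Currency deposit 16 billion rupees: reserves +16B, deposits +16B.
Discount-window loan 19 billion rupees: reserves +19B, deposits 0.
Totals: Δreserves = +161B, Δdeposits = +142B.
Δrequired reserves = 5% × +142B = +7.1B.
Δexcess reserves = Δreserves − Δrequired = +161B − (+7.1B) = +153.9 billion.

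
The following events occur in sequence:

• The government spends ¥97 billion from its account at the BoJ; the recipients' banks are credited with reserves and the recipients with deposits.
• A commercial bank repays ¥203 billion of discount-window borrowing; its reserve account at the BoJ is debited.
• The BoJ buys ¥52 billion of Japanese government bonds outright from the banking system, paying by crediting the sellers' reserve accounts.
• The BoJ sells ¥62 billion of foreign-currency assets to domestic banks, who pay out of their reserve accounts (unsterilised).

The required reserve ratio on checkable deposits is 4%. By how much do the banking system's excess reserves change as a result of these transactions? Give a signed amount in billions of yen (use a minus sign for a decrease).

Government spending ¥97 billion: reserves +¥97B, deposits +¥97B.
Discount-window repayment ¥203 billion: reserves −¥203B, deposits 0.
OMO purchase (from banks) ¥52 billion: reserves +¥52B, deposits 0.
FX sale ¥62 billion: reserves −¥62B, deposits 0.
Totals: Δreserves = −¥116B, Δdeposits = +¥97B.
Δrequired reserves = 4% × +¥97B = +¥3.88B.
Δexcess reserves = Δreserves − Δrequired = −¥116B − (+¥3.88B) = -¥119.88 billion.

-¥119.88 billion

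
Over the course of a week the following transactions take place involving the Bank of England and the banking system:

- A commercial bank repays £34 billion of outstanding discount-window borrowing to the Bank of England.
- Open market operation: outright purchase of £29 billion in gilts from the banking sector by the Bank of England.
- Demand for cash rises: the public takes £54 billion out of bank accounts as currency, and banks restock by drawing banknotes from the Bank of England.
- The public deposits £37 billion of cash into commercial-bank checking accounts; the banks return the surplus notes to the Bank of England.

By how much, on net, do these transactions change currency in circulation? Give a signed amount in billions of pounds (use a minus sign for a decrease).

+£17 billion

Bank of England balance sheet:
  Assets:      Securities +£29B, Loans to banks −£34B
  Liabilities: Bank reserves −£22B, Currency in circulation +£17B
Commercial banking system:
  Assets:      Reserves at CB −£22B, Securities −£29B
  Liabilities: Checkable deposits −£17B, Borrowings from CB −£34B
So the change in currency in circulation is +£17 billion.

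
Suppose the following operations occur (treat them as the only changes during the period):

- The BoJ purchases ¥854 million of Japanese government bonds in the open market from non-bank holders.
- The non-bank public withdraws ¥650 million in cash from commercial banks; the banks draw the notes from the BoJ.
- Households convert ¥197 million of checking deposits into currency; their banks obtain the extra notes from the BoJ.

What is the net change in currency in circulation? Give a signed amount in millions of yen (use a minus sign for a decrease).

BoJ balance sheet:
  Assets:      Securities +¥854M
  Liabilities: Bank reserves +¥7M, Currency in circulation +¥847M
So the change in currency in circulation is +¥847 million.

+¥847 million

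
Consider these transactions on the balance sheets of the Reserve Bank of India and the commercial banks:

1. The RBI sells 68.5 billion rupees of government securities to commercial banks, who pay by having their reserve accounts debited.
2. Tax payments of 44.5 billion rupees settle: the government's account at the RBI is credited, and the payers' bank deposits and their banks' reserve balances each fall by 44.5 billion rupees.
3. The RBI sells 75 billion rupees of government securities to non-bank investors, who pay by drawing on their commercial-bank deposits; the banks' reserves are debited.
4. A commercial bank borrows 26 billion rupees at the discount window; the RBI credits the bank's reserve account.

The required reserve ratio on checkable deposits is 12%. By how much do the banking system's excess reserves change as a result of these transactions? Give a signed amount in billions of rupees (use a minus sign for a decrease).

-147.66 billion

OMO sale (to banks) 68.5 billion rupees: reserves −68.5B, deposits 0.
Government account inflow 44.5 billion rupees: reserves −44.5B, deposits −44.5B.
Asset sale (to non-banks) 75 billion rupees: reserves −75B, deposits −75B.
Discount-window loan 26 billion rupees: reserves +26B, deposits 0.
Totals: Δreserves = −162B, Δdeposits = −119.5B.
Δrequired reserves = 12% × −119.5B = −14.34B.
Δexcess reserves = Δreserves − Δrequired = −162B − (−14.34B) = -147.66 billion.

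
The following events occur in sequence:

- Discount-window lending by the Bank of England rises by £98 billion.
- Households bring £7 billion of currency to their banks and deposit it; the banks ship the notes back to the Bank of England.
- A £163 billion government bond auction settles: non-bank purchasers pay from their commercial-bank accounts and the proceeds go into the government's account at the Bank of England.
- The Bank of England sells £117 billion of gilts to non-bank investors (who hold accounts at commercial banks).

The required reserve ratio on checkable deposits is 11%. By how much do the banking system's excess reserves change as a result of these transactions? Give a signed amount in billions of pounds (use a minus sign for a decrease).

-£144.97 billion

Discount-window loan £98 billion: reserves +£98B, deposits 0.
Currency deposit £7 billion: reserves +£7B, deposits +£7B.
Government account inflow £163 billion: reserves −£163B, deposits −£163B.
Asset sale (to non-banks) £117 billion: reserves −£117B, deposits −£117B.
Totals: Δreserves = −£175B, Δdeposits = −£273B.
Δrequired reserves = 11% × −£273B = −£30.03B.
Δexcess reserves = Δreserves − Δrequired = −£175B − (−£30.03B) = -£144.97 billion.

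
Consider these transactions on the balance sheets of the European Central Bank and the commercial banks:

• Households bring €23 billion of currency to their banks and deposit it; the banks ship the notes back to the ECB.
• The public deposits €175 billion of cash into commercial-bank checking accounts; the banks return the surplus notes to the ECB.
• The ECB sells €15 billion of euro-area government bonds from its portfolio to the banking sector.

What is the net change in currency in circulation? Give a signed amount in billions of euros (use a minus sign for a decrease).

-€198 billion

Currency deposit €23 billion: notes return to the central bank → −€23B.
Currency deposit €175 billion: notes return to the central bank → −€175B.
OMO sale (to banks) €15 billion: no currency enters or leaves circulation → 0.
Net: −23 − 175 + 0 = -€198 billion.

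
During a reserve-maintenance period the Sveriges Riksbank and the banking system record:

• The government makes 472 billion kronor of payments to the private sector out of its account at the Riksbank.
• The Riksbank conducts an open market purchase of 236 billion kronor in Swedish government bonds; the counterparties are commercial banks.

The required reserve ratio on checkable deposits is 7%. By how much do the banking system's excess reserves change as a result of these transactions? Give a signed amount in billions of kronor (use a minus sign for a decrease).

Government spending 472 billion kronor: reserves +472B, deposits +472B.
OMO purchase (from banks) 236 billion kronor: reserves +236B, deposits 0.
Totals: Δreserves = +708B, Δdeposits = +472B.
Δrequired reserves = 7% × +472B = +33.04B.
Δexcess reserves = Δreserves − Δrequired = +708B − (+33.04B) = +674.96 billion.

+674.96 billion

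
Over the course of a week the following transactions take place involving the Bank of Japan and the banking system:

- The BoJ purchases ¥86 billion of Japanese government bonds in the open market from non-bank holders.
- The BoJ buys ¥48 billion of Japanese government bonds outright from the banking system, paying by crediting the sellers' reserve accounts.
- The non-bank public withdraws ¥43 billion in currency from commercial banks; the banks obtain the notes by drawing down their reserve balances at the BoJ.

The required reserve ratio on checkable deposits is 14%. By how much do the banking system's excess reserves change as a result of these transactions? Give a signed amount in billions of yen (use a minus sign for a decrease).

Asset purchase (from non-banks) ¥86 billion: reserves +¥86B, deposits +¥86B.
OMO purchase (from banks) ¥48 billion: reserves +¥48B, deposits 0.
Currency withdrawal ¥43 billion: reserves −¥43B, deposits −¥43B.
Totals: Δreserves = +¥91B, Δdeposits = +¥43B.
Δrequired reserves = 14% × +¥43B = +¥6.02B.
Δexcess reserves = Δreserves − Δrequired = +¥91B − (+¥6.02B) = +¥84.98 billion.

+¥84.98 billion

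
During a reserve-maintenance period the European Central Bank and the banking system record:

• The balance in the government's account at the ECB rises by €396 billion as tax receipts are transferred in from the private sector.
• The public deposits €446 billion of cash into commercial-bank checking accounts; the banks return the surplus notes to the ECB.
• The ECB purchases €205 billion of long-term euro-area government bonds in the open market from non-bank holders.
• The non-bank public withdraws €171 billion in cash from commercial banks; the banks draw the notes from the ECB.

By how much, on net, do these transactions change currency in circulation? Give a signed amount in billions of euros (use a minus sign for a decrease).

Government account inflow €396 billion: no currency enters or leaves circulation → 0.
Currency deposit €446 billion: notes return to the central bank → −€446B.
Asset purchase (from non-banks) €205 billion: no currency enters or leaves circulation → 0.
Currency withdrawal €171 billion: notes leave the central bank → +€171B.
Net: 0 − 446 + 0 + 171 = -€275 billion.

-€275 billion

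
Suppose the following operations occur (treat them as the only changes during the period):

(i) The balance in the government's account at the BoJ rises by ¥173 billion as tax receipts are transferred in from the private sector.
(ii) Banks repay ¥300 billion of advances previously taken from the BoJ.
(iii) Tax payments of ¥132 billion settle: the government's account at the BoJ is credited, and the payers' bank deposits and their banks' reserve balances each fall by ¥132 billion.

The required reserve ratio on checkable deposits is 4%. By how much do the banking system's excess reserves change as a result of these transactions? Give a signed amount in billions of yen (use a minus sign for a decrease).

-¥592.8 billion

Government account inflow ¥173 billion: reserves −¥173B, deposits −¥173B.
Discount-window repayment ¥300 billion: reserves −¥300B, deposits 0.
Government account inflow ¥132 billion: reserves −¥132B, deposits −¥132B.
Totals: Δreserves = −¥605B, Δdeposits = −¥305B.
Δrequired reserves = 4% × −¥305B = −¥12.2B.
Δexcess reserves = Δreserves − Δrequired = −¥605B − (−¥12.2B) = -¥592.8 billion.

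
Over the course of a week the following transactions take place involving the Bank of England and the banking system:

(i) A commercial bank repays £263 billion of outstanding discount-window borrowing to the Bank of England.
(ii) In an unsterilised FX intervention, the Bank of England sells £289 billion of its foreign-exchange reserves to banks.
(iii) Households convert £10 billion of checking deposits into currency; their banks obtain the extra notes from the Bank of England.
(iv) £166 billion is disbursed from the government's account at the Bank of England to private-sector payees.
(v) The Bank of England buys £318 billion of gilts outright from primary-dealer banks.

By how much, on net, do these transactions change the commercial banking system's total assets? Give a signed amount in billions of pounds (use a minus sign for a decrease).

Bank of England balance sheet:
  Assets:      Securities +£318B, Loans to banks −£263B, Foreign assets −£289B
  Liabilities: Bank reserves −£78B, Currency in circulation +£10B, Government deposits −£166B
Commercial banking system:
  Assets:      Reserves at CB −£78B, Securities −£318B, Foreign assets +£289B
  Liabilities: Checkable deposits +£156B, Borrowings from CB −£263B
Change in total bank assets = -£107 billion.

-£107 billion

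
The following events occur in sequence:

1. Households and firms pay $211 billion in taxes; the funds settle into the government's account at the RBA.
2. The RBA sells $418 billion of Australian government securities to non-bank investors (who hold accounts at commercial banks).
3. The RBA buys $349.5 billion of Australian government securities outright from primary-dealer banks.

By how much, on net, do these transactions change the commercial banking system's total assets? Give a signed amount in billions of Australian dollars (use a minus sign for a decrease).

-$629 billion

Government account inflow $211 billion: bank balance sheets shrink → −$211B.
Asset sale (to non-banks) $418 billion: bank balance sheets shrink → −$418B.
OMO purchase (from banks) $349.5 billion: just an asset swap on bank balance sheets → 0.
Net: −211 − 418 + 0 = -$629 billion.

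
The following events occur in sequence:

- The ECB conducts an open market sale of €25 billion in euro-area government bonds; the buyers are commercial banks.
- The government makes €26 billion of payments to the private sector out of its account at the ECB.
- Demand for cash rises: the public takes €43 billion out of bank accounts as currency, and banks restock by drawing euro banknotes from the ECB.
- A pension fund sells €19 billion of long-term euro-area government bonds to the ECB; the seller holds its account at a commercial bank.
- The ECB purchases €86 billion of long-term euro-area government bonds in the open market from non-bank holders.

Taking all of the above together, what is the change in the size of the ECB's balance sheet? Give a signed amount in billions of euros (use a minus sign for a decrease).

OMO sale (to banks) €25 billion: an ECB asset is shed → −€25B.
Government spending €26 billion: only the composition of liabilities changes → 0.
Currency withdrawal €43 billion: only the composition of liabilities changes → 0.
Asset purchase (from non-banks) €19 billion: an ECB asset is acquired → +€19B.
Asset purchase (from non-banks) €86 billion: an ECB asset is acquired → +€86B.
Net: −25 + 0 + 0 + 19 + 86 = +€80 billion.

+€80 billion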